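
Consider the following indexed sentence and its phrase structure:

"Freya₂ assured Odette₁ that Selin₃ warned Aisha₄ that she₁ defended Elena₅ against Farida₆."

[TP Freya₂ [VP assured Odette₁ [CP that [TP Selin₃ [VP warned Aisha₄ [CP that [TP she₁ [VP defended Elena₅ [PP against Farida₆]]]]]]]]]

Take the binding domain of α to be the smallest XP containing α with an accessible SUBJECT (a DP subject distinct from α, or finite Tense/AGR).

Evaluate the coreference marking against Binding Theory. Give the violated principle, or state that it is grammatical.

grammatical

The two coindexed NPs are *Odette₁* and *she₁*.
*she₁* is a pronoun; nothing c-commands it within its binding domain (the embedded TP.), so Principle B holds trivially.
*Odette₁* is an R-expression; *she₁* does not c-command it, and no other NP shares its index, so Principle C is satisfied.
All principles are respected.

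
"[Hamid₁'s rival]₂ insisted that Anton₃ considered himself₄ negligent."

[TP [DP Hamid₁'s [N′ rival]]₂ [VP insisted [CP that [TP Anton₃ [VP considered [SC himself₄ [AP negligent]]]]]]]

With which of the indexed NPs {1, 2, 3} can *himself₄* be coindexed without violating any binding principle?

*himself* is an anaphor, so Principle A applies: it must be bound in its binding domain.
Binding domain of *himself₄*: the embedded TP, whose subject is Anton₃.
*Hamid₁* does not c-command the anaphor → cannot bind it.
*[Hamid₁'s rival]₂* c-commands the anaphor but is outside its binding domain → cannot satisfy Principle A.
*Anton₃* c-commands the anaphor within its binding domain → licit binder.

{3}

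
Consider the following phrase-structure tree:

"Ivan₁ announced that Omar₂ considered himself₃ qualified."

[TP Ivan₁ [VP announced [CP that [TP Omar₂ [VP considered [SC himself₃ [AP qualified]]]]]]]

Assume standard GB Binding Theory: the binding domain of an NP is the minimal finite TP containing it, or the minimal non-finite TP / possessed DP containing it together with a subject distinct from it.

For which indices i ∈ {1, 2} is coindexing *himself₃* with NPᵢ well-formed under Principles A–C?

{2}

*himself* is an anaphor, so Principle A applies: it must be bound in its binding domain.
Binding domain of *himself₃*: the embedded TP, whose subject is Omar₂.
*Ivan₁* c-commands the anaphor but is outside its binding domain → cannot satisfy Principle A.
*Omar₂* c-commands the anaphor within its binding domain → licit binder.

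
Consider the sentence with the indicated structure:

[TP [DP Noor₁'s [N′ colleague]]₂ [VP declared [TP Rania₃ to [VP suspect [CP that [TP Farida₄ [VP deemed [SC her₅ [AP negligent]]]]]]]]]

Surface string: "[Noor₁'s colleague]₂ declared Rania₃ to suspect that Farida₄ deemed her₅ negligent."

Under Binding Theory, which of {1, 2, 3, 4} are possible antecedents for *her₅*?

{1, 2, 3}

*her* is a pronoun, so Principle B applies: it must be free in its binding domain.
Binding domain of *her₅*: the embedded TP, whose subject is Farida₄.
*Noor₁* and the pronoun do not c-command one another → neither Principle B nor Principle C is at stake; coindexation permitted.
*[Noor₁'s colleague]₂* c-commands the pronoun but from outside its binding domain, and is not c-commanded by it → coindexation permitted.
*Rania₃* c-commands the pronoun but from outside its binding domain, and is not c-commanded by it → coindexation permitted.
*Farida₄* c-commands the pronoun within its binding domain → coindexation would violate Principle B.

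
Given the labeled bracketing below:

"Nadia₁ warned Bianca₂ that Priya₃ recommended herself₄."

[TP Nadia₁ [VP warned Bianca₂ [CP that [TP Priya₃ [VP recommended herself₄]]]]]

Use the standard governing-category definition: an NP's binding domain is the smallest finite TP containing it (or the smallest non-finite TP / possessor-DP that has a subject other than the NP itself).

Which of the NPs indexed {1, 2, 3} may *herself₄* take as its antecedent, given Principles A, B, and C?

{3}

*herself* is an anaphor, so Principle A applies: it must be bound in its binding domain.
Binding domain of *herself₄*: the embedded TP, whose subject is Priya₃.
*Nadia₁* c-commands the anaphor but is outside its binding domain → cannot satisfy Principle A.
*Bianca₂* c-commands the anaphor but is outside its binding domain → cannot satisfy Principle A.
*Priya₃* c-commands the anaphor within its binding domain → licit binder.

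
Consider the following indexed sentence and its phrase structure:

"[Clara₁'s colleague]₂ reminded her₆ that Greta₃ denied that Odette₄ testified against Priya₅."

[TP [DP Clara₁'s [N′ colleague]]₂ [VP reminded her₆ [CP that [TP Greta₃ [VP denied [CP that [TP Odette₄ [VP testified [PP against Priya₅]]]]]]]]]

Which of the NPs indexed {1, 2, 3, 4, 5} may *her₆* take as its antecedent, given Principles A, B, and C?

{1}

*her* is a pronoun, so Principle B applies: it must be free in its binding domain.
Binding domain of *her₆*: the matrix TP, whose subject is [Clara₁'s colleague]₂.
*Clara₁* and the pronoun do not c-command one another → neither Principle B nor Principle C is at stake; coindexation permitted.
*[Clara₁'s colleague]₂* c-commands the pronoun within its binding domain → coindexation would violate Principle B.
*Greta₃*: the pronoun c-commands this R-expression → coindexation would violate Principle C on *Greta₃*.
*Odette₄*: the pronoun c-commands this R-expression → coindexation would violate Principle C on *Odette₄*.
*Priya₅*: the pronoun c-commands this R-expression → coindexation would violate Principle C on *Priya₅*.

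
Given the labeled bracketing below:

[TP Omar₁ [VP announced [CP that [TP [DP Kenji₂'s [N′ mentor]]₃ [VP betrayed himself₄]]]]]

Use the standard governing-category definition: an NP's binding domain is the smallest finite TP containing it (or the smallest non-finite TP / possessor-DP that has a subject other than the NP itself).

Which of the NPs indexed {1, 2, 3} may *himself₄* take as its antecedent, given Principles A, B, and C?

*himself* is an anaphor, so Principle A applies: it must be bound in its binding domain.
Binding domain of *himself₄*: the embedded TP, whose subject is [Kenji₂'s mentor]₃.
*Omar₁* c-commands the anaphor but is outside its binding domain → cannot satisfy Principle A.
*Kenji₂* does not c-command the anaphor → cannot bind it.
*[Kenji₂'s mentor]₃* c-commands the anaphor within its binding domain → licit binder.

{3}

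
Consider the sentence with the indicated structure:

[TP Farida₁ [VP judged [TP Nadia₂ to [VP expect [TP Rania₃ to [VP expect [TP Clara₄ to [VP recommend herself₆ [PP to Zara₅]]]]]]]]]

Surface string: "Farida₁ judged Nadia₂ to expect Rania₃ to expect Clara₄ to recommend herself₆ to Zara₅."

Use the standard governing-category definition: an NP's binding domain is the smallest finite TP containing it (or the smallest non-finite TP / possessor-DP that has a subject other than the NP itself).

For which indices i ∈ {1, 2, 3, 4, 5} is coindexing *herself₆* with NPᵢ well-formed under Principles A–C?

*herself* is an anaphor, so Principle A applies: it must be bound in its binding domain.
Binding domain of *herself₆*: the embedded TP, whose subject is Clara₄.
*Farida₁* c-commands the anaphor but is outside its binding domain → cannot satisfy Principle A.
*Nadia₂* c-commands the anaphor but is outside its binding domain → cannot satisfy Principle A.
*Rania₃* c-commands the anaphor but is outside its binding domain → cannot satisfy Principle A.
*Clara₄* c-commands the anaphor within its binding domain → licit binder.
*Zara₅* does not c-command the anaphor → cannot bind it.

{4}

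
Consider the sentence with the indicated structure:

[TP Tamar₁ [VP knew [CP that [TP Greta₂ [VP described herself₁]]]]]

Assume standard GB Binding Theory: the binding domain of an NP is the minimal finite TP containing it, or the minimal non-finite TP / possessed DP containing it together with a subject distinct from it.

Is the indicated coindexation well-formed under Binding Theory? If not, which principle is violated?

The two coindexed NPs are *Tamar₁* and *herself₁*.
*herself₁* is an anaphor. Principle A requires it to be bound within its binding domain — the embedded TP, whose subject is Greta₂.
Within that domain it is c-commanded by *Greta₂*, which does not share its index.
*Tamar₁* does c-command the anaphor, but from outside its binding domain.
The anaphor is unbound in its domain → Principle A violation.

Principle A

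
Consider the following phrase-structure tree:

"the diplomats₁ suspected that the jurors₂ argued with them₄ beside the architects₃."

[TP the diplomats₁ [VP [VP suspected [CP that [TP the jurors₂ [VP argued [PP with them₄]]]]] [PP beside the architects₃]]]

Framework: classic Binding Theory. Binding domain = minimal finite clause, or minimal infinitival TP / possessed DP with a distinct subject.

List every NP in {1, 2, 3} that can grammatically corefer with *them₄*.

{1, 3}

*them* is a pronoun, so Principle B applies: it must be free in its binding domain.
Binding domain of *them₄*: the embedded TP, whose subject is the jurors₂.
*the diplomats₁* c-commands the pronoun but from outside its binding domain, and is not c-commanded by it → coindexation permitted.
*the jurors₂* c-commands the pronoun within its binding domain → coindexation would violate Principle B.
*the architects₃* and the pronoun do not c-command one another → neither Principle B nor Principle C is at stake; coindexation permitted.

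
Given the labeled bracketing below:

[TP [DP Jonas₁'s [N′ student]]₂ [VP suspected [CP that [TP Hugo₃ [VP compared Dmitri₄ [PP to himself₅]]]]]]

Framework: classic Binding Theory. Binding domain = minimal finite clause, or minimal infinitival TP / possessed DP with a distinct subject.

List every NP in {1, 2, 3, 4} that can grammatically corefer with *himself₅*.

{3, 4}

*himself* is an anaphor, so Principle A applies: it must be bound in its binding domain.
Binding domain of *himself₅*: the embedded TP, whose subject is Hugo₃.
*Jonas₁* does not c-command the anaphor → cannot bind it.
*[Jonas₁'s student]₂* c-commands the anaphor but is outside its binding domain → cannot satisfy Principle A.
*Hugo₃* c-commands the anaphor within its binding domain → licit binder.
*Dmitri₄* c-commands the anaphor within its binding domain → licit binder.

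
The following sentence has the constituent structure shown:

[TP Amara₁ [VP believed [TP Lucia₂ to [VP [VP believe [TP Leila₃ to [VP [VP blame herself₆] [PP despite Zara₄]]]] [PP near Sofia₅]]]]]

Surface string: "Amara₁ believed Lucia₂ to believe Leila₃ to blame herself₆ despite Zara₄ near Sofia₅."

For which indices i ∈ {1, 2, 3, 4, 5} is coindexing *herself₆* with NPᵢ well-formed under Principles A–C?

{3}

*herself* is an anaphor, so Principle A applies: it must be bound in its binding domain.
Binding domain of *herself₆*: the embedded TP, whose subject is Leila₃.
*Amara₁* c-commands the anaphor but is outside its binding domain → cannot satisfy Principle A.
*Lucia₂* c-commands the anaphor but is outside its binding domain → cannot satisfy Principle A.
*Leila₃* c-commands the anaphor within its binding domain → licit binder.
*Zara₄* does not c-command the anaphor → cannot bind it.
*Sofia₅* does not c-command the anaphor → cannot bind it.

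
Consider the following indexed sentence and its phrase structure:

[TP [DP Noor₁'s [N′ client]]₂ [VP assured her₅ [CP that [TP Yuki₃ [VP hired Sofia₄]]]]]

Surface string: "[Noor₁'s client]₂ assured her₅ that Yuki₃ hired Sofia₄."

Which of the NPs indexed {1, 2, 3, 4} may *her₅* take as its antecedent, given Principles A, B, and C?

*her* is a pronoun, so Principle B applies: it must be free in its binding domain.
Binding domain of *her₅*: the matrix TP, whose subject is [Noor₁'s client]₂.
*Noor₁* and the pronoun do not c-command one another → neither Principle B nor Principle C is at stake; coindexation permitted.
*[Noor₁'s client]₂* c-commands the pronoun within its binding domain → coindexation would violate Principle B.
*Yuki₃*: the pronoun c-commands this R-expression → coindexation would violate Principle C on *Yuki₃*.
*Sofia₄*: the pronoun c-commands this R-expression → coindexation would violate Principle C on *Sofia₄*.

{1}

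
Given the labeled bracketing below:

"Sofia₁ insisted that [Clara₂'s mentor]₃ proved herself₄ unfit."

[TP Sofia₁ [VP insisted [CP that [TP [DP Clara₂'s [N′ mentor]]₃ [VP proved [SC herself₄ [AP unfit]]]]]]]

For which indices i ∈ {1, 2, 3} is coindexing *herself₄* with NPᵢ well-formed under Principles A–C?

{3}

*herself* is an anaphor, so Principle A applies: it must be bound in its binding domain.
Binding domain of *herself₄*: the embedded TP, whose subject is [Clara₂'s mentor]₃.
*Sofia₁* c-commands the anaphor but is outside its binding domain → cannot satisfy Principle A.
*Clara₂* does not c-command the anaphor → cannot bind it.
*[Clara₂'s mentor]₃* c-commands the anaphor within its binding domain → licit binder.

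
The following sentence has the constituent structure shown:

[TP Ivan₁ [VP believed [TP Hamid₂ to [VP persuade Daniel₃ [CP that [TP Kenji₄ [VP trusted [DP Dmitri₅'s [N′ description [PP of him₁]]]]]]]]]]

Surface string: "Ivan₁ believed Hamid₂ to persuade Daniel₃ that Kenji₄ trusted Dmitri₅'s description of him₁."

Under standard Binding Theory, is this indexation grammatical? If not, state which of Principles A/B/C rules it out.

grammatical

The two coindexed NPs are *Ivan₁* and *him₁*.
*him₁* is a pronoun; its binding domain is the possessed DP, whose subject is Dmitri₅. Within that domain it is c-commanded only by *Dmitri₅*, which carries a different index — the pronoun is free locally, so Principle B holds.
*Ivan₁* is an R-expression; *him₁* does not c-command it, and no other NP shares its index, so Principle C is satisfied.
All principles are respected.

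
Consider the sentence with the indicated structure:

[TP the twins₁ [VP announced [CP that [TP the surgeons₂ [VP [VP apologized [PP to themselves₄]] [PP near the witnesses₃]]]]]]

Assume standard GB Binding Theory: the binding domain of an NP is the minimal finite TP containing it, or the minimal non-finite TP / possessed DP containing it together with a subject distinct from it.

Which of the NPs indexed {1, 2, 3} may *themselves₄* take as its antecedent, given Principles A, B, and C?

*themselves* is an anaphor, so Principle A applies: it must be bound in its binding domain.
Binding domain of *themselves₄*: the embedded TP, whose subject is the surgeons₂.
*the twins₁* c-commands the anaphor but is outside its binding domain → cannot satisfy Principle A.
*the surgeons₂* c-commands the anaphor within its binding domain → licit binder.
*the witnesses₃* does not c-command the anaphor → cannot bind it.

{2}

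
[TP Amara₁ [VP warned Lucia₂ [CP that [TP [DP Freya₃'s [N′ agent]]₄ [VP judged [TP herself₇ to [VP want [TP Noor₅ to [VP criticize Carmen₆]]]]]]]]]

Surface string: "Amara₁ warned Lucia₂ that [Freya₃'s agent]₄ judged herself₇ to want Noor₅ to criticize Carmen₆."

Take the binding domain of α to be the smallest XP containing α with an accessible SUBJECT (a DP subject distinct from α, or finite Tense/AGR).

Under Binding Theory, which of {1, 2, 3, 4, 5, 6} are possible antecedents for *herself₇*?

*herself* is an anaphor, so Principle A applies: it must be bound in its binding domain.
Binding domain of *herself₇*: the embedded TP, whose subject is [Freya₃'s agent]₄.
*Amara₁* c-commands the anaphor but is outside its binding domain → cannot satisfy Principle A.
*Lucia₂* c-commands the anaphor but is outside its binding domain → cannot satisfy Principle A.
*Freya₃* does not c-command the anaphor → cannot bind it.
*[Freya₃'s agent]₄* c-commands the anaphor within its binding domain → licit binder.
*Noor₅* does not c-command the anaphor → cannot bind it.
*Carmen₆* does not c-command the anaphor → cannot bind it.

{4}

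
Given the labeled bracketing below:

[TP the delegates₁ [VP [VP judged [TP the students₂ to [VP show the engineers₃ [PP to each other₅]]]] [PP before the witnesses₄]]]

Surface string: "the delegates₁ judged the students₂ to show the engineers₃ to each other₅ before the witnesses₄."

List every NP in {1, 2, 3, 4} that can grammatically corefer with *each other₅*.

{2, 3}

*each other* is an anaphor, so Principle A applies: it must be bound in its binding domain.
Binding domain of *each other₅*: the embedded TP, whose subject is the students₂.
*the delegates₁* c-commands the anaphor but is outside its binding domain → cannot satisfy Principle A.
*the students₂* c-commands the anaphor within its binding domain → licit binder.
*the engineers₃* c-commands the anaphor within its binding domain → licit binder.
*the witnesses₄* does not c-command the anaphor → cannot bind it.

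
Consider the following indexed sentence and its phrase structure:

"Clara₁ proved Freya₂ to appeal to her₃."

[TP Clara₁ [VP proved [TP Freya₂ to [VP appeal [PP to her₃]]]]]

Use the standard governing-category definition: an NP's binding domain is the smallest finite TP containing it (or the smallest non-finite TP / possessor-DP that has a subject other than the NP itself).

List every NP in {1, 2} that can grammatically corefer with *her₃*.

*her* is a pronoun, so Principle B applies: it must be free in its binding domain.
Binding domain of *her₃*: the embedded TP, whose subject is Freya₂.
*Clara₁* c-commands the pronoun but from outside its binding domain, and is not c-commanded by it → coindexation permitted.
*Freya₂* c-commands the pronoun within its binding domain → coindexation would violate Principle B.

{1}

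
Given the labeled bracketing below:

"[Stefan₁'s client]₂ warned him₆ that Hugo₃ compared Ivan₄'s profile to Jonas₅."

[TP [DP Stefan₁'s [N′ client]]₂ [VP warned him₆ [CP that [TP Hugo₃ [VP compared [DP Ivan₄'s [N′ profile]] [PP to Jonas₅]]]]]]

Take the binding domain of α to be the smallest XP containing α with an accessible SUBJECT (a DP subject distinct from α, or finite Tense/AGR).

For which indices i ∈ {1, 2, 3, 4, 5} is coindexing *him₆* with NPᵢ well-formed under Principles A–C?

*him* is a pronoun, so Principle B applies: it must be free in its binding domain.
Binding domain of *him₆*: the matrix TP, whose subject is [Stefan₁'s client]₂.
*Stefan₁* and the pronoun do not c-command one another → neither Principle B nor Principle C is at stake; coindexation permitted.
*[Stefan₁'s client]₂* c-commands the pronoun within its binding domain → coindexation would violate Principle B.
*Hugo₃*: the pronoun c-commands this R-expression → coindexation would violate Principle C on *Hugo₃*.
*Ivan₄*: the pronoun c-commands this R-expression → coindexation would violate Principle C on *Ivan₄*.
*Jonas₅*: the pronoun c-commands this R-expression → coindexation would violate Principle C on *Jonas₅*.

{1}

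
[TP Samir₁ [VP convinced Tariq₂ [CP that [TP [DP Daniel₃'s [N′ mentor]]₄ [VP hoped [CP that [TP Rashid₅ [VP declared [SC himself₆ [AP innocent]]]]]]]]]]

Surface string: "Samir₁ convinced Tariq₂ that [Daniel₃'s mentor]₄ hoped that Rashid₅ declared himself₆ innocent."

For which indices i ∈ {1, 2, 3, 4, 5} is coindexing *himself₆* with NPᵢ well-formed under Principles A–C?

*himself* is an anaphor, so Principle A applies: it must be bound in its binding domain.
Binding domain of *himself₆*: the embedded TP, whose subject is Rashid₅.
*Samir₁* c-commands the anaphor but is outside its binding domain → cannot satisfy Principle A.
*Tariq₂* c-commands the anaphor but is outside its binding domain → cannot satisfy Principle A.
*Daniel₃* does not c-command the anaphor → cannot bind it.
*[Daniel₃'s mentor]₄* c-commands the anaphor but is outside its binding domain → cannot satisfy Principle A.
*Rashid₅* c-commands the anaphor within its binding domain → licit binder.

{5}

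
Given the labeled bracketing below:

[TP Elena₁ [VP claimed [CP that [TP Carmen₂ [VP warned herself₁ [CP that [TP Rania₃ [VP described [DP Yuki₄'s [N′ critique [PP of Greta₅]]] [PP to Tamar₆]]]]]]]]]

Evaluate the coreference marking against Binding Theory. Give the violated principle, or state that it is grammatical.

The two coindexed NPs are *Elena₁* and *herself₁*.
*herself₁* is an anaphor. Principle A requires it to be bound within its binding domain — the embedded TP, whose subject is Carmen₂.
Within that domain it is c-commanded by *Carmen₂*, which does not share its index.
*Elena₁* does c-command the anaphor, but from outside its binding domain.
The anaphor is unbound in its domain → Principle A violation.

Principle A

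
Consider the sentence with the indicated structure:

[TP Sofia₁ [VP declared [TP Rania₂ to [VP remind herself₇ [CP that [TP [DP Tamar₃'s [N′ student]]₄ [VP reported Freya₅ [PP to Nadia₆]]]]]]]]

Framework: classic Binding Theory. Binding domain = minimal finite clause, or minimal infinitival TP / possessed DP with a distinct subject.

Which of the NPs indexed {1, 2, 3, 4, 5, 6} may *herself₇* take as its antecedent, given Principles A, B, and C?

{2}

*herself* is an anaphor, so Principle A applies: it must be bound in its binding domain.
Binding domain of *herself₇*: the embedded TP, whose subject is Rania₂.
*Sofia₁* c-commands the anaphor but is outside its binding domain → cannot satisfy Principle A.
*Rania₂* c-commands the anaphor within its binding domain → licit binder.
*Tamar₃* does not c-command the anaphor → cannot bind it.
*[Tamar₃'s student]₄* does not c-command the anaphor → cannot bind it.
*Freya₅* does not c-command the anaphor → cannot bind it.
*Nadia₆* does not c-command the anaphor → cannot bind it.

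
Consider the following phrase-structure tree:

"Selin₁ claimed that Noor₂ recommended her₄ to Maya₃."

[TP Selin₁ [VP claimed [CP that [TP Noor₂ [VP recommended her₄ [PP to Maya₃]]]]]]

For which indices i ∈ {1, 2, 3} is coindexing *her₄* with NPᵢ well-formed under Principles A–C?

*her* is a pronoun, so Principle B applies: it must be free in its binding domain.
Binding domain of *her₄*: the embedded TP, whose subject is Noor₂.
*Selin₁* c-commands the pronoun but from outside its binding domain, and is not c-commanded by it → coindexation permitted.
*Noor₂* c-commands the pronoun within its binding domain → coindexation would violate Principle B.
*Maya₃*: the pronoun c-commands this R-expression → coindexation would violate Principle C on *Maya₃*.

{1}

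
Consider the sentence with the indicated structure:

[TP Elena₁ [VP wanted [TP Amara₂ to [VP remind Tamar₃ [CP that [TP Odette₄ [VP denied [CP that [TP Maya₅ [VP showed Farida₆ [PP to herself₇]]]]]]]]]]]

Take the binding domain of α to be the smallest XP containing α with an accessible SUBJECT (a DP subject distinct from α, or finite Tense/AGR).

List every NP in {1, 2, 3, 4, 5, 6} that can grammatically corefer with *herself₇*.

*herself* is an anaphor, so Principle A applies: it must be bound in its binding domain.
Binding domain of *herself₇*: the embedded TP, whose subject is Maya₅.
*Elena₁* c-commands the anaphor but is outside its binding domain → cannot satisfy Principle A.
*Amara₂* c-commands the anaphor but is outside its binding domain → cannot satisfy Principle A.
*Tamar₃* c-commands the anaphor but is outside its binding domain → cannot satisfy Principle A.
*Odette₄* c-commands the anaphor but is outside its binding domain → cannot satisfy Principle A.
*Maya₅* c-commands the anaphor within its binding domain → licit binder.
*Farida₆* c-commands the anaphor within its binding domain → licit binder.

{5, 6}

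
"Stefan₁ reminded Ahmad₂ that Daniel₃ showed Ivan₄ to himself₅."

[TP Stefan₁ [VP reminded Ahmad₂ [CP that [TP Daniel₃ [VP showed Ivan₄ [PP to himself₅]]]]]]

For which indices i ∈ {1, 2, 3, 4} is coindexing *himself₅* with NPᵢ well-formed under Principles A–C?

{3, 4}

*himself* is an anaphor, so Principle A applies: it must be bound in its binding domain.
Binding domain of *himself₅*: the embedded TP, whose subject is Daniel₃.
*Stefan₁* c-commands the anaphor but is outside its binding domain → cannot satisfy Principle A.
*Ahmad₂* c-commands the anaphor but is outside its binding domain → cannot satisfy Principle A.
*Daniel₃* c-commands the anaphor within its binding domain → licit binder.
*Ivan₄* c-commands the anaphor within its binding domain → licit binder.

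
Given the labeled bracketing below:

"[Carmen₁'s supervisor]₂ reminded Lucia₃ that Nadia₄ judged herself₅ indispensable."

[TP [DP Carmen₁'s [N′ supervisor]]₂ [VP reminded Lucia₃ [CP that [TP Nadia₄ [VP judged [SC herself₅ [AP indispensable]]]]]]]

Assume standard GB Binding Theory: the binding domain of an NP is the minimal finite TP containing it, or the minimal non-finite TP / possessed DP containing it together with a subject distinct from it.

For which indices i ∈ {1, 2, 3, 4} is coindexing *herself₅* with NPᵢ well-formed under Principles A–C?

*herself* is an anaphor, so Principle A applies: it must be bound in its binding domain.
Binding domain of *herself₅*: the embedded TP, whose subject is Nadia₄.
*Carmen₁* does not c-command the anaphor → cannot bind it.
*[Carmen₁'s supervisor]₂* c-commands the anaphor but is outside its binding domain → cannot satisfy Principle A.
*Lucia₃* c-commands the anaphor but is outside its binding domain → cannot satisfy Principle A.
*Nadia₄* c-commands the anaphor within its binding domain → licit binder.

{4}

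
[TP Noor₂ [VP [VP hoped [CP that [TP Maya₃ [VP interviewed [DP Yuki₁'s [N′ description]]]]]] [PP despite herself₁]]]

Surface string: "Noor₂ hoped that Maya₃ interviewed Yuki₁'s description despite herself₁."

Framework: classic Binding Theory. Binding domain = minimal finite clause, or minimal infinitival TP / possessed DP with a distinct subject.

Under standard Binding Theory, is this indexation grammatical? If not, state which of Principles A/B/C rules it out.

The two coindexed NPs are *Yuki₁* and *herself₁*.
*herself₁* is an anaphor. Principle A requires it to be bound within its binding domain — the matrix TP, whose subject is Noor₂.
Within that domain it is c-commanded by *Noor₂*, which does not share its index.
*Yuki₁* does not c-command the anaphor at all.
The anaphor is unbound in its domain → Principle A violation.

Principle A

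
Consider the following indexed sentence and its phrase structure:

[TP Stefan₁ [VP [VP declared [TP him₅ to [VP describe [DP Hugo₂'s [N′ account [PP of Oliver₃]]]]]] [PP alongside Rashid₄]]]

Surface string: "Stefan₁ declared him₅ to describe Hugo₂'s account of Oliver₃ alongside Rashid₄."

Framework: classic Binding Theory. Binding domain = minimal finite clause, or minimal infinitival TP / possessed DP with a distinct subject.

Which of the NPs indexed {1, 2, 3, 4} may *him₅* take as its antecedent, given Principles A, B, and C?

*him* is a pronoun, so Principle B applies: it must be free in its binding domain.
Binding domain of *him₅*: the matrix TP, whose subject is Stefan₁.
*Stefan₁* c-commands the pronoun within its binding domain → coindexation would violate Principle B.
*Hugo₂*: the pronoun c-commands this R-expression → coindexation would violate Principle C on *Hugo₂*.
*Oliver₃*: the pronoun c-commands this R-expression → coindexation would violate Principle C on *Oliver₃*.
*Rashid₄* and the pronoun do not c-command one another → neither Principle B nor Principle C is at stake; coindexation permitted.

{4}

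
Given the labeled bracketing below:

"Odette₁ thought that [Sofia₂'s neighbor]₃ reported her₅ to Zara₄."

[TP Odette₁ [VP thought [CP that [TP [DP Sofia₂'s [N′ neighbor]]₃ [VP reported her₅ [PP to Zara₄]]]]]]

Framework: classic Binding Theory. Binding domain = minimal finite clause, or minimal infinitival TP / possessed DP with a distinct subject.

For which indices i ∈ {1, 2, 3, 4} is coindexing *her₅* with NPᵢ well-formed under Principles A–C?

{1, 2}

*her* is a pronoun, so Principle B applies: it must be free in its binding domain.
Binding domain of *her₅*: the embedded TP, whose subject is [Sofia₂'s neighbor]₃.
*Odette₁* c-commands the pronoun but from outside its binding domain, and is not c-commanded by it → coindexation permitted.
*Sofia₂* and the pronoun do not c-command one another → neither Principle B nor Principle C is at stake; coindexation permitted.
*[Sofia₂'s neighbor]₃* c-commands the pronoun within its binding domain → coindexation would violate Principle B.
*Zara₄*: the pronoun c-commands this R-expression → coindexation would violate Principle C on *Zara₄*.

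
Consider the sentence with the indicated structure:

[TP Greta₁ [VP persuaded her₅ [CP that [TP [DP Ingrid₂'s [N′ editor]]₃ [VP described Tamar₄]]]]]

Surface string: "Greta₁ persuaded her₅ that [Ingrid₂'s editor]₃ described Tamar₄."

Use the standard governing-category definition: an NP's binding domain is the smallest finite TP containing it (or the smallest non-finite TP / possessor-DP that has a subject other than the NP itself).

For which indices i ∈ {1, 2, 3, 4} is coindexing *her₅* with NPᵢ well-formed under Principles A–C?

none

*her* is a pronoun, so Principle B applies: it must be free in its binding domain.
Binding domain of *her₅*: the matrix TP, whose subject is Greta₁.
*Greta₁* c-commands the pronoun within its binding domain → coindexation would violate Principle B.
*Ingrid₂*: the pronoun c-commands this R-expression → coindexation would violate Principle C on *Ingrid₂*.
*[Ingrid₂'s editor]₃*: the pronoun c-commands this R-expression → coindexation would violate Principle C on *[Ingrid₂'s editor]₃*.
*Tamar₄*: the pronoun c-commands this R-expression → coindexation would violate Principle C on *Tamar₄*.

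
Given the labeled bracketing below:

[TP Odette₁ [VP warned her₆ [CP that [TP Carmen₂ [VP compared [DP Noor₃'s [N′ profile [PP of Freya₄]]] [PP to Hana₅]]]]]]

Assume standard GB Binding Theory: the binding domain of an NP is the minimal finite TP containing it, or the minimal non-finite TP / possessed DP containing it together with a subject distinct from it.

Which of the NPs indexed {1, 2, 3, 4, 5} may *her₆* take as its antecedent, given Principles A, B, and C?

none

*her* is a pronoun, so Principle B applies: it must be free in its binding domain.
Binding domain of *her₆*: the matrix TP, whose subject is Odette₁.
*Odette₁* c-commands the pronoun within its binding domain → coindexation would violate Principle B.
*Carmen₂*: the pronoun c-commands this R-expression → coindexation would violate Principle C on *Carmen₂*.
*Noor₃*: the pronoun c-commands this R-expression → coindexation would violate Principle C on *Noor₃*.
*Freya₄*: the pronoun c-commands this R-expression → coindexation would violate Principle C on *Freya₄*.
*Hana₅*: the pronoun c-commands this R-expression → coindexation would violate Principle C on *Hana₅*.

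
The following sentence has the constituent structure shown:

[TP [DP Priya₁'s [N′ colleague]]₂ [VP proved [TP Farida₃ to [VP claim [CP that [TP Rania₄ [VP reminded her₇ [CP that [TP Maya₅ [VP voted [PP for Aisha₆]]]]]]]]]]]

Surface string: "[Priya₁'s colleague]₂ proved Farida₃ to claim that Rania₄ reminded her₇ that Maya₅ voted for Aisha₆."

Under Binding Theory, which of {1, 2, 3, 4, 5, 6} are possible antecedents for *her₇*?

*her* is a pronoun, so Principle B applies: it must be free in its binding domain.
Binding domain of *her₇*: the embedded TP, whose subject is Rania₄.
*Priya₁* and the pronoun do not c-command one another → neither Principle B nor Principle C is at stake; coindexation permitted.
*[Priya₁'s colleague]₂* c-commands the pronoun but from outside its binding domain, and is not c-commanded by it → coindexation permitted.
*Farida₃* c-commands the pronoun but from outside its binding domain, and is not c-commanded by it → coindexation permitted.
*Rania₄* c-commands the pronoun within its binding domain → coindexation would violate Principle B.
*Maya₅*: the pronoun c-commands this R-expression → coindexation would violate Principle C on *Maya₅*.
*Aisha₆*: the pronoun c-commands this R-expression → coindexation would violate Principle C on *Aisha₆*.

{1, 2, 3}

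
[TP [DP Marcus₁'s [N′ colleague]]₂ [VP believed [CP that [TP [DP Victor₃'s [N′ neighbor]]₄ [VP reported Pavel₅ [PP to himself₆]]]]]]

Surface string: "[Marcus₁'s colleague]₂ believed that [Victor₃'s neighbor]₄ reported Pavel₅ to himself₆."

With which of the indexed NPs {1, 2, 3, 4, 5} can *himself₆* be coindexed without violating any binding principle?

*himself* is an anaphor, so Principle A applies: it must be bound in its binding domain.
Binding domain of *himself₆*: the embedded TP, whose subject is [Victor₃'s neighbor]₄.
*Marcus₁* does not c-command the anaphor → cannot bind it.
*[Marcus₁'s colleague]₂* c-commands the anaphor but is outside its binding domain → cannot satisfy Principle A.
*Victor₃* does not c-command the anaphor → cannot bind it.
*[Victor₃'s neighbor]₄* c-commands the anaphor within its binding domain → licit binder.
*Pavel₅* c-commands the anaphor within its binding domain → licit binder.

{4, 5}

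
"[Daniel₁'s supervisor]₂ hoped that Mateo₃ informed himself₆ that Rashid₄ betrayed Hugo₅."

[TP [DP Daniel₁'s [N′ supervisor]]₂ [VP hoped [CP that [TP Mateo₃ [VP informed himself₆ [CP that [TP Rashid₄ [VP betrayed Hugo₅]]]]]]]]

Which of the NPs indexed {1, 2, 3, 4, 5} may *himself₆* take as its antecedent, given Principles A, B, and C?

*himself* is an anaphor, so Principle A applies: it must be bound in its binding domain.
Binding domain of *himself₆*: the embedded TP, whose subject is Mateo₃.
*Daniel₁* does not c-command the anaphor → cannot bind it.
*[Daniel₁'s supervisor]₂* c-commands the anaphor but is outside its binding domain → cannot satisfy Principle A.
*Mateo₃* c-commands the anaphor within its binding domain → licit binder.
*Rashid₄* does not c-command the anaphor → cannot bind it.
*Hugo₅* does not c-command the anaphor → cannot bind it.

{3}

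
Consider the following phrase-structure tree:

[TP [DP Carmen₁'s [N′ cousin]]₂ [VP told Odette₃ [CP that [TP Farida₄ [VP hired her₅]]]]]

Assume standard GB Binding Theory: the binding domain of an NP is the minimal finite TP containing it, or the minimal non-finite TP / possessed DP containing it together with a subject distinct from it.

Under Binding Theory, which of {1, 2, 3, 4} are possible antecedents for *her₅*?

*her* is a pronoun, so Principle B applies: it must be free in its binding domain.
Binding domain of *her₅*: the embedded TP, whose subject is Farida₄.
*Carmen₁* and the pronoun do not c-command one another → neither Principle B nor Principle C is at stake; coindexation permitted.
*[Carmen₁'s cousin]₂* c-commands the pronoun but from outside its binding domain, and is not c-commanded by it → coindexation permitted.
*Odette₃* c-commands the pronoun but from outside its binding domain, and is not c-commanded by it → coindexation permitted.
*Farida₄* c-commands the pronoun within its binding domain → coindexation would violate Principle B.

{1, 2, 3}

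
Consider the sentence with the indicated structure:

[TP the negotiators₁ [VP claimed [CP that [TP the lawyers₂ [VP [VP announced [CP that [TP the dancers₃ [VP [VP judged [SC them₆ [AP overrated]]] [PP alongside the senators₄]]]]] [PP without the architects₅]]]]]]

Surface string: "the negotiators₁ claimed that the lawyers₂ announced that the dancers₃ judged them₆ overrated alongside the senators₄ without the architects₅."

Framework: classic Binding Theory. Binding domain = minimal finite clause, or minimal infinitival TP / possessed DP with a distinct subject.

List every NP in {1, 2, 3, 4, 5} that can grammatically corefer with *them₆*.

{1, 2, 4, 5}

*them* is a pronoun, so Principle B applies: it must be free in its binding domain.
Binding domain of *them₆*: the embedded TP, whose subject is the dancers₃.
*the negotiators₁* c-commands the pronoun but from outside its binding domain, and is not c-commanded by it → coindexation permitted.
*the lawyers₂* c-commands the pronoun but from outside its binding domain, and is not c-commanded by it → coindexation permitted.
*the dancers₃* c-commands the pronoun within its binding domain → coindexation would violate Principle B.
*the senators₄* and the pronoun do not c-command one another → neither Principle B nor Principle C is at stake; coindexation permitted.
*the architects₅* and the pronoun do not c-command one another → neither Principle B nor Principle C is at stake; coindexation permitted.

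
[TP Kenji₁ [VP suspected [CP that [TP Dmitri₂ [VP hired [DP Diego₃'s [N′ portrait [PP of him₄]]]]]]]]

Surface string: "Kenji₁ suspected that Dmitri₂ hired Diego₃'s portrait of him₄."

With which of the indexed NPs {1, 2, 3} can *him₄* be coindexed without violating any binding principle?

*him* is a pronoun, so Principle B applies: it must be free in its binding domain.
Binding domain of *him₄*: the possessed DP, whose subject is Diego₃.
*Kenji₁* c-commands the pronoun but from outside its binding domain, and is not c-commanded by it → coindexation permitted.
*Dmitri₂* c-commands the pronoun but from outside its binding domain, and is not c-commanded by it → coindexation permitted.
*Diego₃* c-commands the pronoun within its binding domain → coindexation would violate Principle B.

{1, 2}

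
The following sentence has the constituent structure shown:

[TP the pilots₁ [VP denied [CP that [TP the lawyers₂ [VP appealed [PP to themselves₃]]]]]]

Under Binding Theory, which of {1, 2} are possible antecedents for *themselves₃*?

*themselves* is an anaphor, so Principle A applies: it must be bound in its binding domain.
Binding domain of *themselves₃*: the embedded TP, whose subject is the lawyers₂.
*the pilots₁* c-commands the anaphor but is outside its binding domain → cannot satisfy Principle A.
*the lawyers₂* c-commands the anaphor within its binding domain → licit binder.

{2}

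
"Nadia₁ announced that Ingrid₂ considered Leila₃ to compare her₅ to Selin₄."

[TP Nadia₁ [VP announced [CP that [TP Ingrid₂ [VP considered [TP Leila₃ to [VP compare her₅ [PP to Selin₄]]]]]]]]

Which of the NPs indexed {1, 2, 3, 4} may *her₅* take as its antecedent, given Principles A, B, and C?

{1, 2}

*her* is a pronoun, so Principle B applies: it must be free in its binding domain.
Binding domain of *her₅*: the embedded TP, whose subject is Leila₃.
*Nadia₁* c-commands the pronoun but from outside its binding domain, and is not c-commanded by it → coindexation permitted.
*Ingrid₂* c-commands the pronoun but from outside its binding domain, and is not c-commanded by it → coindexation permitted.
*Leila₃* c-commands the pronoun within its binding domain → coindexation would violate Principle B.
*Selin₄*: the pronoun c-commands this R-expression → coindexation would violate Principle C on *Selin₄*.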